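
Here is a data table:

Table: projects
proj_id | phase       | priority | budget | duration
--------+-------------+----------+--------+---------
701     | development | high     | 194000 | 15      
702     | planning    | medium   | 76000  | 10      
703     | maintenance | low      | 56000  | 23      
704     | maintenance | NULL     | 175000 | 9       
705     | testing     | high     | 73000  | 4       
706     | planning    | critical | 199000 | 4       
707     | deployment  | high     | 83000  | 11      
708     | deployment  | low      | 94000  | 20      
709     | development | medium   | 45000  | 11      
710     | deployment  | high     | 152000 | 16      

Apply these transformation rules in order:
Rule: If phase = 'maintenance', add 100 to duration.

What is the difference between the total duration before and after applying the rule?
200

Step 1: Original sum of duration = 123
Step 2: 2 records have phase = 'maintenance'
Step 3: Each affected record changes by 100
Step 4: Total change = 2 × 100 = 200
Step 5: New sum = 123 + 200 = 323
Step 6: Difference = |323 - 123| = 200
        (Sum increased by 200)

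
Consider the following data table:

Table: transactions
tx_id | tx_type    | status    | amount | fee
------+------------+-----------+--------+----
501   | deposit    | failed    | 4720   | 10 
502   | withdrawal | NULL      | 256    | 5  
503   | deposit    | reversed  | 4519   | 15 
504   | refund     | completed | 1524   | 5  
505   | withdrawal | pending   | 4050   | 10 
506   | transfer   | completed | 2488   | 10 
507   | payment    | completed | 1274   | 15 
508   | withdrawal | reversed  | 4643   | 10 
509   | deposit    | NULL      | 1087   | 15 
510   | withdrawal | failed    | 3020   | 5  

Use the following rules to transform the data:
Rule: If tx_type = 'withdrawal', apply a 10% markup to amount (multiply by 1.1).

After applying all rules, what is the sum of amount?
28777.9

Step 1: Records with tx_type = 'withdrawal' have total amount = 11969
Step 2: Apply multiplier: 11969 × 1.1 = 13165.9
Step 3: Other records total: 15612
Step 4: Final sum = 13165.9 + 15612 = 28777.9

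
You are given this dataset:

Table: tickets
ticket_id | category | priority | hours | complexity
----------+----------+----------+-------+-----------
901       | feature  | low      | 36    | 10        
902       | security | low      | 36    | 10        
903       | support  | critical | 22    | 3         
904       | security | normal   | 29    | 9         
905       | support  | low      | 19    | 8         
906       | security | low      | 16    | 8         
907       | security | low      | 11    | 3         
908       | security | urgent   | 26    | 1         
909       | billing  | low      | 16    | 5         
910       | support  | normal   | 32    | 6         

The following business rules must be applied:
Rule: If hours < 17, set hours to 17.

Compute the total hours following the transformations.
251

Step 1: 3 records have hours < 17
Step 2: These records originally summed to 43
Step 3: After setting to minimum: 3 × 17 = 51
Step 4: Unaffected records sum: 200
Step 5: Final sum = 51 + 200 = 251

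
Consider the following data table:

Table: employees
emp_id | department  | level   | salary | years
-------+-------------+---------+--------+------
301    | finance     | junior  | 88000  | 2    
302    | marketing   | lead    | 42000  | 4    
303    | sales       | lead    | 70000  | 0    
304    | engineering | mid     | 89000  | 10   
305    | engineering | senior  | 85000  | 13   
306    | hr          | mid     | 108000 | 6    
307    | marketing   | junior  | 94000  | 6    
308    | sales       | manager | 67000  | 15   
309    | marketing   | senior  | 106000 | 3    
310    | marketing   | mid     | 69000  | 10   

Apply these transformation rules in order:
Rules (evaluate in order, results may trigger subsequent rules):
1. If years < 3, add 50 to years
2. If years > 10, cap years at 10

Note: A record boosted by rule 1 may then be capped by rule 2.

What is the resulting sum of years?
79

Step 1: Apply rule 1 to records with years < 3
  - 2 records get bonus of 50
  - Of these, 2 records then exceed 10 and get capped
Step 2: Apply rule 2 to records with years > 10
  - 2 records (original) are capped
Step 3: Calculate final sum = 79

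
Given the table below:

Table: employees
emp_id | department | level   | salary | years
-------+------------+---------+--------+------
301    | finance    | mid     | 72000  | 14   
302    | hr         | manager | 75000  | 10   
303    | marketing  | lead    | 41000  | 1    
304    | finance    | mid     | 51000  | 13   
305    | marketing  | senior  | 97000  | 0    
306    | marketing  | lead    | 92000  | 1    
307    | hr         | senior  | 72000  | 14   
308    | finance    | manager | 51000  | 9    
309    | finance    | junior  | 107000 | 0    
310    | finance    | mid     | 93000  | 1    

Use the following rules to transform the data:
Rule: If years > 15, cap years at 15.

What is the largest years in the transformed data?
14

Step 1: Original maximum years = 14
Step 2: Check cap of 15 against maximum
Step 3: No records exceed the cap (max 14 <= cap 15), so no capping applies
Step 4: Maximum after transformation = 14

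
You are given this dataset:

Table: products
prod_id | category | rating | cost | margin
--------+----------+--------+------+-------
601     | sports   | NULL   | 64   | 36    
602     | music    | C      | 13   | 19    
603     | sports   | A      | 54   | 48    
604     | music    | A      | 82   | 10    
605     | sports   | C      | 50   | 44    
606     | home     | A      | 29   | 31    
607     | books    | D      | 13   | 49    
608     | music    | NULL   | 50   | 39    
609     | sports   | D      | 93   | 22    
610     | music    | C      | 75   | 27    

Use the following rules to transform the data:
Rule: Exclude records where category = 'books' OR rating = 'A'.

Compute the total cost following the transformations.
345

Step 1: Find records where category = 'books' OR rating = 'A'
Step 2: 4 records match, summing to 178
Step 3: Original sum: 523
Step 4: Remaining sum = 523 - 178 = 345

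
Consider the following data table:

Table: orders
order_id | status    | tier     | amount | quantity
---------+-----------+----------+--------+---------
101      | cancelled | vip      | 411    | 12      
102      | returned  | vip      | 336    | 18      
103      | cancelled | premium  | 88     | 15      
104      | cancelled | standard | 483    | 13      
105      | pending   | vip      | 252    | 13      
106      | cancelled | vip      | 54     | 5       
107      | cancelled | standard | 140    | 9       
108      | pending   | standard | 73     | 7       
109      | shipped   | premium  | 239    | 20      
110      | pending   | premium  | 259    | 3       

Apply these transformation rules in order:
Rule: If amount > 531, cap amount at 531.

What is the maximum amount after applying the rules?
483

Step 1: Original maximum amount = 483
Step 2: Check cap of 531 against maximum
Step 3: No records exceed the cap (max 483 <= cap 531), so no capping applies
Step 4: Maximum after transformation = 483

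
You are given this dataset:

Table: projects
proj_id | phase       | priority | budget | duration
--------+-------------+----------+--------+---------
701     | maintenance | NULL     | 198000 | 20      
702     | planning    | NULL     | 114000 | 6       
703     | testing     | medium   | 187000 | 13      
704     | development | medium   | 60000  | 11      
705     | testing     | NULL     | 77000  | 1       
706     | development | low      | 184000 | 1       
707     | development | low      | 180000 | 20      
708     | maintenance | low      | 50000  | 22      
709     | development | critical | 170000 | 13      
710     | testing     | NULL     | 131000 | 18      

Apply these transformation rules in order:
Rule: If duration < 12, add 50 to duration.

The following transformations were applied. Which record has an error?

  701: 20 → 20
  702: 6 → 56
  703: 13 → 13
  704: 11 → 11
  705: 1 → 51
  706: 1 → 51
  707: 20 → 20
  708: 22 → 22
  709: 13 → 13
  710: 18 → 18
Record 704 has an error. The correct transformed value should be 61, not 11.

Step 1: Check each record against the rule
Step 2: Record 704 has duration = 11
Step 3: Since 11 < 12, the bonus should have been applied
Step 4: Correct value = 61, but claimed value = 11
Conclusion: Record 704 has the error.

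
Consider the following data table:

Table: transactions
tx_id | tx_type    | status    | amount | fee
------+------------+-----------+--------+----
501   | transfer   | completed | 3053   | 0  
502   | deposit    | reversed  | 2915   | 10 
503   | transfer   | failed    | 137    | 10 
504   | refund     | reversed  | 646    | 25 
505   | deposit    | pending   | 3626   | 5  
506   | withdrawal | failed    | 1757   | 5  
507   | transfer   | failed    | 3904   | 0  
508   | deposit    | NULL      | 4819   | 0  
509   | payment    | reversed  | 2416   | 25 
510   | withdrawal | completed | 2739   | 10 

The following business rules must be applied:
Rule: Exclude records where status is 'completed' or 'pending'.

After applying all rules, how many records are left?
7

Step 1: Count records to exclude
  - 2 (completed) + 1 (pending) = 3 records
Step 2: Total records: 10
Step 3: Remaining = 10 - 3 = 7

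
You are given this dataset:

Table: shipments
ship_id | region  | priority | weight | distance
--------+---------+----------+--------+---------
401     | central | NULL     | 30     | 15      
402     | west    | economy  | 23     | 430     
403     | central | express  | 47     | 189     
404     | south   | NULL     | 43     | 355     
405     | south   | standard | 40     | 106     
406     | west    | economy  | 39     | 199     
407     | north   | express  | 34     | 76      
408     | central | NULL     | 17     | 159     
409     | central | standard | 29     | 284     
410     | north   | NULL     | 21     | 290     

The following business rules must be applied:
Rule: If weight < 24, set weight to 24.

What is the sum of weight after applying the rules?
334

Step 1: 3 records have weight < 24
Step 2: These records originally summed to 61
Step 3: After setting to minimum: 3 × 24 = 72
Step 4: Unaffected records sum: 262
Step 5: Final sum = 72 + 262 = 334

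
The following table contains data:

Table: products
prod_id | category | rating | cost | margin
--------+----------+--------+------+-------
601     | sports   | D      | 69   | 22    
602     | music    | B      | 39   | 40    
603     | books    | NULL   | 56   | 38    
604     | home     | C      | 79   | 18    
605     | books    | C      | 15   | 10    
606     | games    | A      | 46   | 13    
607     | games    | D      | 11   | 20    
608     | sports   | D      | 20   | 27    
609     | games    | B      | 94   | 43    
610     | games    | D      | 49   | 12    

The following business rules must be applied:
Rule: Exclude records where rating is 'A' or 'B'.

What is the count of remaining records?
7

Step 1: Count records to exclude
  - 1 (A) + 2 (B) = 3 records
Step 2: Total records: 10
Step 3: Remaining = 10 - 3 = 7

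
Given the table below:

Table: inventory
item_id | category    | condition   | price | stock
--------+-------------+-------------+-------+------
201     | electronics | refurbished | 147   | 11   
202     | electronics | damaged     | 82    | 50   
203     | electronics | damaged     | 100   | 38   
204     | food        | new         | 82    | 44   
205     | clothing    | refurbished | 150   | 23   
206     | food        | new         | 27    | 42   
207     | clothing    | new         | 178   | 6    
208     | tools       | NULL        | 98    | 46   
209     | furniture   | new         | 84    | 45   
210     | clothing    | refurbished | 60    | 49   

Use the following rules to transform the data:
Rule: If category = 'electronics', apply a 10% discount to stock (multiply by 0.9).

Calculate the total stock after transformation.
344.1

Step 1: Records with category = 'electronics' have total stock = 99
Step 2: Apply multiplier: 99 × 0.9 = 89.1
Step 3: Other records total: 255
Step 4: Final sum = 89.1 + 255 = 344.1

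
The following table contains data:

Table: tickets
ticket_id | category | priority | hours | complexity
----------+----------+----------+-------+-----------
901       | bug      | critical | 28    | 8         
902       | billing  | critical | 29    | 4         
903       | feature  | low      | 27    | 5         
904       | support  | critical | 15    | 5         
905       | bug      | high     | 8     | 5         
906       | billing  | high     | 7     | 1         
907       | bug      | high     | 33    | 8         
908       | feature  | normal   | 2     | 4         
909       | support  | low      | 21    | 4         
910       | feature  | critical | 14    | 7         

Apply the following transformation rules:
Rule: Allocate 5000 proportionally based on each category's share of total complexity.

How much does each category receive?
billing: 490.2, bug: 2058.82, feature: 1568.63, support: 882.35

Step 1: Calculate total complexity = 51
Step 2: Calculate each category's proportion:
  billing: 5/51 = 9.80% → 490.2
  bug: 21/51 = 41.18% → 2058.82
  feature: 16/51 = 31.37% → 1568.63
  support: 9/51 = 17.65% → 882.35
Step 3: Verify: sum of allocations ≈ 5000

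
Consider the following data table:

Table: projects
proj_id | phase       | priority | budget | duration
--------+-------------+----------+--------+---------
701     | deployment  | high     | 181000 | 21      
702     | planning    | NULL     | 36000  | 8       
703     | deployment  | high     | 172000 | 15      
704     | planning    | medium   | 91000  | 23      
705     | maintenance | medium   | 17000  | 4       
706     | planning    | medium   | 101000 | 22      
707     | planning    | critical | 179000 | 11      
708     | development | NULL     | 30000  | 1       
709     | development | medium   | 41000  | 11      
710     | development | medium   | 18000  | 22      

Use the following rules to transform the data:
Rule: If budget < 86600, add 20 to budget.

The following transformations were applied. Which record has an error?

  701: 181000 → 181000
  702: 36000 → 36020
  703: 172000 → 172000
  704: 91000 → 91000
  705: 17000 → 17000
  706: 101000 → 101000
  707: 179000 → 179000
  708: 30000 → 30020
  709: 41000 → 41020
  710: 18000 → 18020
Record 705 has an error. The correct transformed value should be 17020, not 17000.

Step 1: Check each record against the rule
Step 2: Record 705 has budget = 17000
Step 3: Since 17000 < 86600, the bonus should have been applied
Step 4: Correct value = 17020, but claimed value = 17000
Conclusion: Record 705 has the error.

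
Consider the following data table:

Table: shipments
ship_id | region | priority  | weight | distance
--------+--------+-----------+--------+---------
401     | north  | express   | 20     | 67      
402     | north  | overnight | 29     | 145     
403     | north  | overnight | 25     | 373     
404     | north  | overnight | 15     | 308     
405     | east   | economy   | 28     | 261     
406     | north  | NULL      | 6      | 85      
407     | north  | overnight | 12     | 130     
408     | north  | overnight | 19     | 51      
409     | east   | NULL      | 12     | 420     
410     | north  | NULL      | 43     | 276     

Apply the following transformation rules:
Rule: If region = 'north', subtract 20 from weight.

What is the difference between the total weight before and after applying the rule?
160

Step 1: Original sum of weight = 209
Step 2: 8 records have region = 'north'
Step 3: Each affected record changes by -20
Step 4: Total change = 8 × -20 = -160
Step 5: New sum = 209 + -160 = 49
Step 6: Difference = |49 - 209| = 160
        (Sum decreased by 160)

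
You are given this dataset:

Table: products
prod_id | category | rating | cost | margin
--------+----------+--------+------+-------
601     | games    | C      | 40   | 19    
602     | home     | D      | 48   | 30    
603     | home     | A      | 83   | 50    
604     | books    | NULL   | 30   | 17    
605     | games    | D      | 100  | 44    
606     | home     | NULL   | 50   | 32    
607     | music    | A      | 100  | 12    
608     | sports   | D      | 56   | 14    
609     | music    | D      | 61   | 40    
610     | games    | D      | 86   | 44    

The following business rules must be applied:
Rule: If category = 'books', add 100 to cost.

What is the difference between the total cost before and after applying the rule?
100

Step 1: Original sum of cost = 654
Step 2: 1 records have category = 'books'
Step 3: Each affected record changes by 100
Step 4: Total change = 1 × 100 = 100
Step 5: New sum = 654 + 100 = 754
Step 6: Difference = |754 - 654| = 100
        (Sum increased by 100)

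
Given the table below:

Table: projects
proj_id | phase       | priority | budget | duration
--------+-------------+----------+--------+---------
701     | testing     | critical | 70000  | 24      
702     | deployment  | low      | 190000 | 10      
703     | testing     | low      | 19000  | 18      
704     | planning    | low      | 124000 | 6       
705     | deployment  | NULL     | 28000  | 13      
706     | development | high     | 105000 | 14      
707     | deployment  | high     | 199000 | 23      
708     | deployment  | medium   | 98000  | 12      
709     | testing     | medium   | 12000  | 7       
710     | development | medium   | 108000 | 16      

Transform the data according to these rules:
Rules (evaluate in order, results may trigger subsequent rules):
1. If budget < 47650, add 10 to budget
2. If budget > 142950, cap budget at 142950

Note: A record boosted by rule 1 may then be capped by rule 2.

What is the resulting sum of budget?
849930

Step 1: Apply rule 1 to records with budget < 47650
  - 3 records get bonus of 10
  - Of these, 0 records then exceed 142950 and get capped
Step 2: Apply rule 2 to records with budget > 142950
  - 2 records (original) are capped
Step 3: Calculate final sum = 849930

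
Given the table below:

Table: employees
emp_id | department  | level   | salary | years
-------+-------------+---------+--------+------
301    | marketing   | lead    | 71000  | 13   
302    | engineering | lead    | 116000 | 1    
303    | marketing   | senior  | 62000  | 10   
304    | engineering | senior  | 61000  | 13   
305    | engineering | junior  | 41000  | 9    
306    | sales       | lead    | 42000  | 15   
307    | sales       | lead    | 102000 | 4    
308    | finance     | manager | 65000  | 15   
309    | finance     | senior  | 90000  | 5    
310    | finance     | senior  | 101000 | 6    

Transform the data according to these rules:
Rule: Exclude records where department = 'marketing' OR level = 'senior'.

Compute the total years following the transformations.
44

Step 1: Find records where department = 'marketing' OR level = 'senior'
Step 2: 5 records match, summing to 47
Step 3: Original sum: 91
Step 4: Remaining sum = 91 - 47 = 44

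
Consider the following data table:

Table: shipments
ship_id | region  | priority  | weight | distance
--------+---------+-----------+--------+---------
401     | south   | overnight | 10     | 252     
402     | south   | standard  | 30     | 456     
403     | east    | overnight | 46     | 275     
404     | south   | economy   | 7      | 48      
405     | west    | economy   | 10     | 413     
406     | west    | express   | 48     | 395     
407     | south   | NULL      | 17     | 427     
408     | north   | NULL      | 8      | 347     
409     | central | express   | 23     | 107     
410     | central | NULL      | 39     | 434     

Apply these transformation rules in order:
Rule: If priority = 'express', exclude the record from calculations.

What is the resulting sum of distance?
2652

Step 1: Identify records where priority = 'express'
Step 2: The excluded records sum to 502
Step 3: Original total distance = 3154
Step 4: Remaining total = 3154 - 502 = 2652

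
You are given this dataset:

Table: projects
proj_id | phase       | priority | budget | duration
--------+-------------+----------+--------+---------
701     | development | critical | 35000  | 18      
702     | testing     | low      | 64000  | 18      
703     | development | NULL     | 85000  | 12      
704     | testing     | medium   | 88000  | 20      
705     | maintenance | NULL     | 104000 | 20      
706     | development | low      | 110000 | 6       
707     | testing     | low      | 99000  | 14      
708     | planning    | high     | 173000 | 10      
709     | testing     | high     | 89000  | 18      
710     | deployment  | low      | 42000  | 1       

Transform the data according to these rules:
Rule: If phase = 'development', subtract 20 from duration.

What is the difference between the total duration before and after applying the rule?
60

Step 1: Original sum of duration = 137
Step 2: 3 records have phase = 'development'
Step 3: Each affected record changes by -20
Step 4: Total change = 3 × -20 = -60
Step 5: New sum = 137 + -60 = 77
Step 6: Difference = |77 - 137| = 60
        (Sum decreased by 60)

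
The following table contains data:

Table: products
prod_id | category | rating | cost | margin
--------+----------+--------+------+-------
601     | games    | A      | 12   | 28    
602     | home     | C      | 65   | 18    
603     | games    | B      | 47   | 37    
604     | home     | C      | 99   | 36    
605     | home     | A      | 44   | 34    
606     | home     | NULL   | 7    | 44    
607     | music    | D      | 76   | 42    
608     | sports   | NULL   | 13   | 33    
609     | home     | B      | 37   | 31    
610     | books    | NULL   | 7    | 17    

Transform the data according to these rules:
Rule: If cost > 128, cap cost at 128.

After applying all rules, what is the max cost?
99

Step 1: Original maximum cost = 99
Step 2: Check cap of 128 against maximum
Step 3: No records exceed the cap (max 99 <= cap 128), so no capping applies
Step 4: Maximum after transformation = 99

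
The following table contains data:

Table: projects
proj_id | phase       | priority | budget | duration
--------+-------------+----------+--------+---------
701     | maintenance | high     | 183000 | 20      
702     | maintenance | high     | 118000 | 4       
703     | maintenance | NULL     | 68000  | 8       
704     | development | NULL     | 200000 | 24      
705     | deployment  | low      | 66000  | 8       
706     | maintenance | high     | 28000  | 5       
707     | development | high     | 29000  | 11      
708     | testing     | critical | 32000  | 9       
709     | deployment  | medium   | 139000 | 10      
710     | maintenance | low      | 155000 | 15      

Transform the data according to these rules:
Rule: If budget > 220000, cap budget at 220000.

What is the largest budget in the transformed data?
200000

Step 1: Original maximum budget = 200000
Step 2: Check cap of 220000 against maximum
Step 3: No records exceed the cap (max 200000 <= cap 220000), so no capping applies
Step 4: Maximum after transformation = 200000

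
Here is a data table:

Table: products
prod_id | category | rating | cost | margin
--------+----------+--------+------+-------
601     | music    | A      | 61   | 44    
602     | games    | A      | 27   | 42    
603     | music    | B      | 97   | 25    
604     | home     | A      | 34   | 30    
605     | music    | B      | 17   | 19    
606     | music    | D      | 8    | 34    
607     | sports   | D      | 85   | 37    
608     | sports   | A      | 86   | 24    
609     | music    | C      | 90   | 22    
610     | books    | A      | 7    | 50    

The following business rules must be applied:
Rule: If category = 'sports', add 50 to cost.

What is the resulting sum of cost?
612

Step 1: Count records where category = 'sports': 2
Step 2: Total bonus added: 2 × 50 = 100
Step 3: Original sum of cost: 512
Step 4: Final sum = 512 + 100 = 612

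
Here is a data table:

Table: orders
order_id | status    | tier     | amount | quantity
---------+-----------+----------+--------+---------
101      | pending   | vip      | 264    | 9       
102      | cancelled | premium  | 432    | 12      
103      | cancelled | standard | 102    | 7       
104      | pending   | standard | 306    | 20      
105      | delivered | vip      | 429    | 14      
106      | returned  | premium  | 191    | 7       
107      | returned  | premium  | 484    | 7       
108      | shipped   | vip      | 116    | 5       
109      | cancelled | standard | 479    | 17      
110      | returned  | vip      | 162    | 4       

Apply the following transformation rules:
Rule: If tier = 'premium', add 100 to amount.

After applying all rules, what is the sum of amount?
3265

Step 1: Count records where tier = 'premium': 3
Step 2: Total bonus added: 3 × 100 = 300
Step 3: Original sum of amount: 2965
Step 4: Final sum = 2965 + 300 = 3265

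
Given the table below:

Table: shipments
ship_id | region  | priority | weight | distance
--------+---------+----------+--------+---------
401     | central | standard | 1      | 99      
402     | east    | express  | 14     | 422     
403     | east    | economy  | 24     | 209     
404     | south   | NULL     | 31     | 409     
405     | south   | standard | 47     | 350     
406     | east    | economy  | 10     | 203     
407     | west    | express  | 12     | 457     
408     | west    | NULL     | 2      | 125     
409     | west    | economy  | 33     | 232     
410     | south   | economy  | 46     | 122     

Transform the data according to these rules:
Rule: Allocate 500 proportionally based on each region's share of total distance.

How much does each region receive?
central: 18.84, east: 158.68, south: 167.62, west: 154.87

Step 1: Calculate total distance = 2628
Step 2: Calculate each region's proportion:
  central: 99/2628 = 3.77% → 18.84
  east: 834/2628 = 31.74% → 158.68
  south: 881/2628 = 33.52% → 167.62
  west: 814/2628 = 30.97% → 154.87
Step 3: Verify: sum of allocations ≈ 500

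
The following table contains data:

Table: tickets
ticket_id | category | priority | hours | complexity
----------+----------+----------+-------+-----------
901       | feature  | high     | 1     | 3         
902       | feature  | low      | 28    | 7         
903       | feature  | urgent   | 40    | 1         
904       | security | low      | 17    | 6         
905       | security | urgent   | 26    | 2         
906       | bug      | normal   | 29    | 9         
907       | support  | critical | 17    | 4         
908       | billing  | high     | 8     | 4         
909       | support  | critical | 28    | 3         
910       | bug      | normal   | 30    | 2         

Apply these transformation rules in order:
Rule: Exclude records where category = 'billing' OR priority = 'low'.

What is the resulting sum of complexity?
24

Step 1: Find records where category = 'billing' OR priority = 'low'
Step 2: 3 records match, summing to 17
Step 3: Original sum: 41
Step 4: Remaining sum = 41 - 17 = 24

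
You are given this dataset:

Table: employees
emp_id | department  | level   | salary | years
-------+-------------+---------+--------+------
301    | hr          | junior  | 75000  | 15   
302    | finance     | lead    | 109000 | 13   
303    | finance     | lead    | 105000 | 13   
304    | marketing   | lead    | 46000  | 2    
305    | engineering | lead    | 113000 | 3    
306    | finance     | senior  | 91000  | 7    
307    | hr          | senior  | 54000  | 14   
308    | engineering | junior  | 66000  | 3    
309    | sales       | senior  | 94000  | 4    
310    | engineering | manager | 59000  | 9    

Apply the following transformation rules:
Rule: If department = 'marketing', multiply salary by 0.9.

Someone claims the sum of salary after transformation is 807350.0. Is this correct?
No, the correct result is 807400.0.

Step 1: Calculate the correct sum after transformation
Step 2: Apply multiplier 0.9 to records where department = 'marketing'
Step 3: Correct result = 807400.0
Step 4: Claimed result = 807350.0
Step 5: 807400.0 ≠ 807350.0
Conclusion: The claimed result is incorrect. The correct answer is 807400.0.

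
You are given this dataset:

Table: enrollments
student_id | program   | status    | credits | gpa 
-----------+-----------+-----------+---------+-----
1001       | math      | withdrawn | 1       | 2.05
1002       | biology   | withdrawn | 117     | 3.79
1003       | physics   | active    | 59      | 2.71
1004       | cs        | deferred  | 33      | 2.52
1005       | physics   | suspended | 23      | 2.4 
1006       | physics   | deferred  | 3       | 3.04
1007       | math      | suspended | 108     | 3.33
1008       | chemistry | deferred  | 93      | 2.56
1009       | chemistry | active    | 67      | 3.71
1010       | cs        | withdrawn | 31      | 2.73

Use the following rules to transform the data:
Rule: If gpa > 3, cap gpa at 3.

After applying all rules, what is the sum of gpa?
26.97

Step 1: 4 records have gpa > 3
Step 2: These records originally summed to 13.87
Step 3: After capping: 4 × 3 = 12
Step 4: Unaffected records sum: 14.97
Step 5: Final sum = 12 + 14.97 = 26.97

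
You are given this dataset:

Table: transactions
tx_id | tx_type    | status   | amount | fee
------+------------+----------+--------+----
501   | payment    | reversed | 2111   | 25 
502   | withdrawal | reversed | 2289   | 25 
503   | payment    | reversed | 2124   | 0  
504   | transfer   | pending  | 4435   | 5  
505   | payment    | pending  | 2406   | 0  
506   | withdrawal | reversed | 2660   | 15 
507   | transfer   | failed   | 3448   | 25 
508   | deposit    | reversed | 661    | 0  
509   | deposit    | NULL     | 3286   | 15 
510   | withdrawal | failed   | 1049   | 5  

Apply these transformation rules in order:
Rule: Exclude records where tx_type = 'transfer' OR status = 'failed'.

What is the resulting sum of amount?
15537

Step 1: Find records where tx_type = 'transfer' OR status = 'failed'
Step 2: 3 records match, summing to 8932
Step 3: Original sum: 24469
Step 4: Remaining sum = 24469 - 8932 = 15537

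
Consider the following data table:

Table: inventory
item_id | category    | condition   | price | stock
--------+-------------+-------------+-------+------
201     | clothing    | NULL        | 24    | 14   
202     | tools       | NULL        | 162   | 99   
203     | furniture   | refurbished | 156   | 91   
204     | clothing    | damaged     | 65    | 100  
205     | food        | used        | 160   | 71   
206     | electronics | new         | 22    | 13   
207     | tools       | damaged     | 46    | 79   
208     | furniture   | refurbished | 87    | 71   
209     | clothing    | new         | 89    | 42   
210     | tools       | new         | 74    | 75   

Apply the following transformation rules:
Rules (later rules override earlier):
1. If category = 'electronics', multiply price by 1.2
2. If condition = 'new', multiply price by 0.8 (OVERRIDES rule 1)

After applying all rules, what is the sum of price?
848.0

Step 1: Rule 2 takes priority for records with condition = 'new'
  - 3 records: 185 × 0.8 = 148.0
Step 2: Rule 1 applies to remaining records with category = 'electronics'
  - 0 records: 0 × 1.2 = 0.0
Step 3: Other records unchanged: 700
Step 4: Final sum = 148.0 + 0.0 + 700 = 848.0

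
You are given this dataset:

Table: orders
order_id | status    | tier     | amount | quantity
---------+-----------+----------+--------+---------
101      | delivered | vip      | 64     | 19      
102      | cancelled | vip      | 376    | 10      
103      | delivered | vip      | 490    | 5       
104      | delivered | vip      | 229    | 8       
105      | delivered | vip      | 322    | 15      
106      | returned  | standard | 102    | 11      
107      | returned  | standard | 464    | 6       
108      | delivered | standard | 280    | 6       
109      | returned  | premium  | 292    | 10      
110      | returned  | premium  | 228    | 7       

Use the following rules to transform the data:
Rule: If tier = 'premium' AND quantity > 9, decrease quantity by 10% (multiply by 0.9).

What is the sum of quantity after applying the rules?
96.0

Step 1: Find records where tier = 'premium' AND quantity > 9
Step 2: 1 records match, summing to 10
Step 3: After multiplier: 10 × 0.9 = 9.0
Step 4: Unaffected records sum: 87
Step 5: Final sum = 9.0 + 87 = 96.0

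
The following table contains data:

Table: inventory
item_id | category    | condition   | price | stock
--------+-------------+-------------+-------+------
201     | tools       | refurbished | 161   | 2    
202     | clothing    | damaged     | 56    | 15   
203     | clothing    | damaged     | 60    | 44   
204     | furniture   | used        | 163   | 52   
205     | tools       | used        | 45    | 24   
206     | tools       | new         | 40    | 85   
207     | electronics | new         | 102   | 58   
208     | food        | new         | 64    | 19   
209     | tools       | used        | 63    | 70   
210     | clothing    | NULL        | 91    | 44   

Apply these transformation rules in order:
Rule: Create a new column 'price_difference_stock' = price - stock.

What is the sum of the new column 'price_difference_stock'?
432

Step 1: For each record, compute price - stock
Example calculations:
  161 - 2 = 159
  56 - 15 = 41
  60 - 44 = 16
  ...
Step 2: Sum all derived values
Step 3: Total = 432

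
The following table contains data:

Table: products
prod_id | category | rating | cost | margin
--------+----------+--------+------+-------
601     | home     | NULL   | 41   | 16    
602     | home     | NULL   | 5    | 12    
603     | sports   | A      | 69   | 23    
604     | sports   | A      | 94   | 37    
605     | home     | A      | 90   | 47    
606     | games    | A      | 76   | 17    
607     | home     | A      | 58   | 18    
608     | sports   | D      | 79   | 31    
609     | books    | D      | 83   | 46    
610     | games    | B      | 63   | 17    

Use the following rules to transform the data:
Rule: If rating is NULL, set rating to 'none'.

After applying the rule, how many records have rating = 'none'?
2

Step 1: Count records where rating IS NULL
Step 2: Found 2 records with NULL rating
Step 3: These records will have rating set to 'none'
Step 4: Records already having rating = 'none': 0
Step 5: Answer: 2 + 0 = 2 records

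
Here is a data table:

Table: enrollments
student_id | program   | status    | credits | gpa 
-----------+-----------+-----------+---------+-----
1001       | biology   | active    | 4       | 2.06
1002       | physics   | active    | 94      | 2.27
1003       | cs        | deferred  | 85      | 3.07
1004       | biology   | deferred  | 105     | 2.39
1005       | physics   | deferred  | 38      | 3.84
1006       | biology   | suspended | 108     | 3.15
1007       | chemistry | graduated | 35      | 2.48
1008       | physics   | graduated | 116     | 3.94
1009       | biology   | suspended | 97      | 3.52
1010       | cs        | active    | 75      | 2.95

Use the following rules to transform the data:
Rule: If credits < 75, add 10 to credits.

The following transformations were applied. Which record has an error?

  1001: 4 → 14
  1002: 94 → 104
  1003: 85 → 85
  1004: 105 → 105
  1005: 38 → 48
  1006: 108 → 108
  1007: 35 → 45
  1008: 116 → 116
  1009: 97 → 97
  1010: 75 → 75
Record 1002 has an error. The correct transformed value should be 94, not 104.

Step 1: Check each record against the rule
Step 2: Record 1002 has credits = 94
Step 3: Since 94 >= 75, the bonus should not have been applied
Step 4: Correct value = 94, but claimed value = 104
Conclusion: Record 1002 has the error.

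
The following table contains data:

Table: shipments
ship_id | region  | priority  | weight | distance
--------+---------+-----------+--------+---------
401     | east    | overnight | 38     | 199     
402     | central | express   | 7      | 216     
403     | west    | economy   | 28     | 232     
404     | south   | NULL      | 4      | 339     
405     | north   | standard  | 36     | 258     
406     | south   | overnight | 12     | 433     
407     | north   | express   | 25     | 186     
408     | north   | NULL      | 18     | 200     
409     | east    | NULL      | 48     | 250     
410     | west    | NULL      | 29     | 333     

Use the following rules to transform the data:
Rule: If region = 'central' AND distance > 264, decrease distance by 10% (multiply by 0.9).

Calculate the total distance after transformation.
2646

Step 1: Find records where region = 'central' AND distance > 264
Step 2: 0 records match, summing to 0
Step 3: After multiplier: 0 × 0.9 = 0.0
Step 4: Unaffected records sum: 2646
Step 5: Final sum = 0.0 + 2646 = 2646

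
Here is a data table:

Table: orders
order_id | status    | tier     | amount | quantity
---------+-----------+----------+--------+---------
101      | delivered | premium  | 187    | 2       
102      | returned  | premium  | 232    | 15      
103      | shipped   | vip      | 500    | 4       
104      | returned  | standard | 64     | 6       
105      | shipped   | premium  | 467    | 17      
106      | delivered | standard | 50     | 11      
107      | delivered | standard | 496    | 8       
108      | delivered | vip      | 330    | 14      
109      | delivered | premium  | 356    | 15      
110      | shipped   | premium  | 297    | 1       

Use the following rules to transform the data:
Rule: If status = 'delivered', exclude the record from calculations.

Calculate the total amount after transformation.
1560

Step 1: Identify records where status = 'delivered'
Step 2: The excluded records sum to 1419
Step 3: Original total amount = 2979
Step 4: Remaining total = 2979 - 1419 = 1560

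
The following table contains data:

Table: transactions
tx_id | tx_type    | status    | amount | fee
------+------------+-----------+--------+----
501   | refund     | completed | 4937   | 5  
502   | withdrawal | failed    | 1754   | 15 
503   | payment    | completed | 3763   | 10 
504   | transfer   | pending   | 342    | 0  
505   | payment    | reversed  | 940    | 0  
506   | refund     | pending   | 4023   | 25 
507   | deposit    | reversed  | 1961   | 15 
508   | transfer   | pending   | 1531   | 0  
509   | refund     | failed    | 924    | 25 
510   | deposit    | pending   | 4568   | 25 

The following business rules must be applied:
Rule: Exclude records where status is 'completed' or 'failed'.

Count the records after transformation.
6

Step 1: Count records to exclude
  - 2 (completed) + 2 (failed) = 4 records
Step 2: Total records: 10
Step 3: Remaining = 10 - 4 = 6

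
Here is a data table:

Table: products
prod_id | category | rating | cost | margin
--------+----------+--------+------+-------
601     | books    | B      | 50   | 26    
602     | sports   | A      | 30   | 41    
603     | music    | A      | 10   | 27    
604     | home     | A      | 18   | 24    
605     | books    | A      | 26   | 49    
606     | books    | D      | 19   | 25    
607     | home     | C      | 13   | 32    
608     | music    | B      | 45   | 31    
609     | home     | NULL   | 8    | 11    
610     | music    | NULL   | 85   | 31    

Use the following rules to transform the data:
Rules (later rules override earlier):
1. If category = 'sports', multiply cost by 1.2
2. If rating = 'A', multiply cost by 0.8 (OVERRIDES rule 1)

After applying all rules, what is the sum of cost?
287.2

Step 1: Rule 2 takes priority for records with rating = 'A'
  - 4 records: 84 × 0.8 = 67.2
Step 2: Rule 1 applies to remaining records with category = 'sports'
  - 0 records: 0 × 1.2 = 0.0
Step 3: Other records unchanged: 220
Step 4: Final sum = 67.2 + 0.0 + 220 = 287.2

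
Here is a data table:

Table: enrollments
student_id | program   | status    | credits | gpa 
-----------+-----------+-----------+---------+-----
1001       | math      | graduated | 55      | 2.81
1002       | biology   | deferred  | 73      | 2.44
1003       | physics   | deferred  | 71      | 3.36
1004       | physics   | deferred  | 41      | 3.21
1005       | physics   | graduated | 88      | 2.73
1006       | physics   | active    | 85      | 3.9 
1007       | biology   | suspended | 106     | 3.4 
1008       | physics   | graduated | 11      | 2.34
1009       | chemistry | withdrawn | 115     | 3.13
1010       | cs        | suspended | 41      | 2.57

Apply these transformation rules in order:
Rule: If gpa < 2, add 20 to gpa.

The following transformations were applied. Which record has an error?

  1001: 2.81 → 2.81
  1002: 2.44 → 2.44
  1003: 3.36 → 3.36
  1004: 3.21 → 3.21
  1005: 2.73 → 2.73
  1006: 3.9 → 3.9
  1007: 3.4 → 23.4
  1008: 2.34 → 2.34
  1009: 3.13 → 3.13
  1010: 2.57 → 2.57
Record 1007 has an error. The correct transformed value should be 3.4, not 23.4.

Step 1: Check each record against the rule
Step 2: Record 1007 has gpa = 3.4
Step 3: Since 3.4 >= 2, the bonus should not have been applied
Step 4: Correct value = 3.4, but claimed value = 23.4
Conclusion: Record 1007 has the error.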